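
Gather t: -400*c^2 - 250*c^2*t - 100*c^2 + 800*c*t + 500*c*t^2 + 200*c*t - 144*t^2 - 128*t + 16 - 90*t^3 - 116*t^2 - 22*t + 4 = -500*c^2 - 90*t^3 + t^2*(500*c - 260) + t*(-250*c^2 + 1000*c - 150) + 20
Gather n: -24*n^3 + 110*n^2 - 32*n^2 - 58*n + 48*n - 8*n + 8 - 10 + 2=-24*n^3 + 78*n^2 - 18*n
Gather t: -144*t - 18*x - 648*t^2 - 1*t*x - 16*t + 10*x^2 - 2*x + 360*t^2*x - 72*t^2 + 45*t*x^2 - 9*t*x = t^2*(360*x - 720) + t*(45*x^2 - 10*x - 160) + 10*x^2 - 20*x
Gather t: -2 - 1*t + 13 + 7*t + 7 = 6*t + 18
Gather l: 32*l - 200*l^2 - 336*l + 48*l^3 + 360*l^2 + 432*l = 48*l^3 + 160*l^2 + 128*l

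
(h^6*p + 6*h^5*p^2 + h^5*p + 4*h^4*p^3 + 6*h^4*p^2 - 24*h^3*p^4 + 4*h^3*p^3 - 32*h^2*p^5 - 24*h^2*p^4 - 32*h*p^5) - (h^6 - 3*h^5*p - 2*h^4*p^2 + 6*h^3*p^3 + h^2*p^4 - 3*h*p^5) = h^6*p - h^6 + 6*h^5*p^2 + 4*h^5*p + 4*h^4*p^3 + 8*h^4*p^2 - 24*h^3*p^4 - 2*h^3*p^3 - 32*h^2*p^5 - 25*h^2*p^4 - 29*h*p^5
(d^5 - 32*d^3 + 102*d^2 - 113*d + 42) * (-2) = -2*d^5 + 64*d^3 - 204*d^2 + 226*d - 84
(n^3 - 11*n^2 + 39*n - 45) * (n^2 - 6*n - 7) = n^5 - 17*n^4 + 98*n^3 - 202*n^2 - 3*n + 315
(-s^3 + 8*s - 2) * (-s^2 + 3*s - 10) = s^5 - 3*s^4 + 2*s^3 + 26*s^2 - 86*s + 20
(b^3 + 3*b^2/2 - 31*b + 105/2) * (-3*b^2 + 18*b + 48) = -3*b^5 + 27*b^4/2 + 168*b^3 - 1287*b^2/2 - 543*b + 2520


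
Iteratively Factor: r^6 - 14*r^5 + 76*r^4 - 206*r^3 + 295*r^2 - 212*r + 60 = (r - 1)*(r^5 - 13*r^4 + 63*r^3 - 143*r^2 + 152*r - 60) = (r - 5)*(r - 1)*(r^4 - 8*r^3 + 23*r^2 - 28*r + 12) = (r - 5)*(r - 1)^2*(r^3 - 7*r^2 + 16*r - 12) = (r - 5)*(r - 2)*(r - 1)^2*(r^2 - 5*r + 6) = (r - 5)*(r - 3)*(r - 2)*(r - 1)^2*(r - 2)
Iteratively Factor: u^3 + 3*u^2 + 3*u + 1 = (u + 1)*(u^2 + 2*u + 1) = (u + 1)^2*(u + 1)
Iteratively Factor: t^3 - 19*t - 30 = (t - 5)*(t^2 + 5*t + 6) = (t - 5)*(t + 2)*(t + 3)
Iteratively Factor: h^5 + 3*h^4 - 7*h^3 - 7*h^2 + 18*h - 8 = (h + 4)*(h^4 - h^3 - 3*h^2 + 5*h - 2) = (h - 1)*(h + 4)*(h^3 - 3*h + 2) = (h - 1)^2*(h + 4)*(h^2 + h - 2) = (h - 1)^3*(h + 4)*(h + 2)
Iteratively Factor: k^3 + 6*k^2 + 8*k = (k)*(k^2 + 6*k + 8) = k*(k + 2)*(k + 4)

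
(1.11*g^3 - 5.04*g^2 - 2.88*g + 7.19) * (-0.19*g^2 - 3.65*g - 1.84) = -0.2109*g^5 - 3.0939*g^4 + 16.9008*g^3 + 18.4195*g^2 - 20.9443*g - 13.2296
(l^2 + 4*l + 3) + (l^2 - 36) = 2*l^2 + 4*l - 33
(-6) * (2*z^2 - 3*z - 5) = -12*z^2 + 18*z + 30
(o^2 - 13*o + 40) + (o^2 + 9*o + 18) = 2*o^2 - 4*o + 58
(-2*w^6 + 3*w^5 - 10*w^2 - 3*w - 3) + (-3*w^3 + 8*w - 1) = -2*w^6 + 3*w^5 - 3*w^3 - 10*w^2 + 5*w - 4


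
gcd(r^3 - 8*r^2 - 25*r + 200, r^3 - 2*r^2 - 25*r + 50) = r^2 - 25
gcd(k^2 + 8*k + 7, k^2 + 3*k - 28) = k + 7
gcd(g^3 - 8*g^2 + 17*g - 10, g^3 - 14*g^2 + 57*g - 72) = 1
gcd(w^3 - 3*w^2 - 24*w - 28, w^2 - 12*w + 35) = w - 7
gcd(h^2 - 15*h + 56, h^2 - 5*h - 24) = h - 8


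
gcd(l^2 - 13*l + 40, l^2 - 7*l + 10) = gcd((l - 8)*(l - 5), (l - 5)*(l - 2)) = l - 5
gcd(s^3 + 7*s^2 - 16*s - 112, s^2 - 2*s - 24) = s + 4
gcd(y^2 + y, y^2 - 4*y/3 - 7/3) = y + 1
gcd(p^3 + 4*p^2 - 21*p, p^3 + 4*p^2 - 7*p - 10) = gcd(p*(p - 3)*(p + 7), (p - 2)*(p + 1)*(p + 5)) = 1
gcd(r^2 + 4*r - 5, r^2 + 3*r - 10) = r + 5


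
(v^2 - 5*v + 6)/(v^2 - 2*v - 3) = (v - 2)/(v + 1)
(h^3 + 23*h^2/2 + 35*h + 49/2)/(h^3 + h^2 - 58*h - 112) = (2*h^2 + 9*h + 7)/(2*(h^2 - 6*h - 16))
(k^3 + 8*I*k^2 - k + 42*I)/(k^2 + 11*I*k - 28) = (k^2 + I*k + 6)/(k + 4*I)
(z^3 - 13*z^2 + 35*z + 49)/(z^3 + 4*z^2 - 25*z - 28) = (z^2 - 14*z + 49)/(z^2 + 3*z - 28)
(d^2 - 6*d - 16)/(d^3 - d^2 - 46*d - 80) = 1/(d + 5)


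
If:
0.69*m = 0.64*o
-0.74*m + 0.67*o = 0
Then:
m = 0.00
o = 0.00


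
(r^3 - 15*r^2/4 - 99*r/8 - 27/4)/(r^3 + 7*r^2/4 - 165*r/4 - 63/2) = (r + 3/2)/(r + 7)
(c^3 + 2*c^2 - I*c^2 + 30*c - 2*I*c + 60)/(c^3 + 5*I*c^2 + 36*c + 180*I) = (c + 2)/(c + 6*I)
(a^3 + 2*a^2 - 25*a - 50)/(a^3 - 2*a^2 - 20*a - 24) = (a^2 - 25)/(a^2 - 4*a - 12)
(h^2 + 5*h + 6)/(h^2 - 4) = (h + 3)/(h - 2)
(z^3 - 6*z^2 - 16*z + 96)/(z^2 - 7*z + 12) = (z^2 - 2*z - 24)/(z - 3)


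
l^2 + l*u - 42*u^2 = (l - 6*u)*(l + 7*u)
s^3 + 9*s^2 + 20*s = s*(s + 4)*(s + 5)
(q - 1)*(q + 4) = q^2 + 3*q - 4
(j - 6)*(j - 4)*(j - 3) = j^3 - 13*j^2 + 54*j - 72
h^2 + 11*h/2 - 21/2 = (h - 3/2)*(h + 7)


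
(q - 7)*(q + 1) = q^2 - 6*q - 7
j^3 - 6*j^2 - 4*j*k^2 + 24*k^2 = (j - 6)*(j - 2*k)*(j + 2*k)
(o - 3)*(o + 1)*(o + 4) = o^3 + 2*o^2 - 11*o - 12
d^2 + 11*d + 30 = (d + 5)*(d + 6)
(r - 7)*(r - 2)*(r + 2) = r^3 - 7*r^2 - 4*r + 28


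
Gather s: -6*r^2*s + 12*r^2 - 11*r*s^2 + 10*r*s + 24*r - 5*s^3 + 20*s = 12*r^2 - 11*r*s^2 + 24*r - 5*s^3 + s*(-6*r^2 + 10*r + 20)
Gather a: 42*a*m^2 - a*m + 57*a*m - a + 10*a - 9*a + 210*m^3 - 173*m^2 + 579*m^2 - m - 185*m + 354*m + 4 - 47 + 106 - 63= a*(42*m^2 + 56*m) + 210*m^3 + 406*m^2 + 168*m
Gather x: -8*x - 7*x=-15*x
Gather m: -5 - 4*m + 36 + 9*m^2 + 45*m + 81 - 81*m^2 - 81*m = -72*m^2 - 40*m + 112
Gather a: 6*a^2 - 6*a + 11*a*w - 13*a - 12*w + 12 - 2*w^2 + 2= 6*a^2 + a*(11*w - 19) - 2*w^2 - 12*w + 14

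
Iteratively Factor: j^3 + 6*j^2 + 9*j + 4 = (j + 1)*(j^2 + 5*j + 4) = (j + 1)^2*(j + 4)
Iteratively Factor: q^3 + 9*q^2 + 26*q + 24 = (q + 3)*(q^2 + 6*q + 8) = (q + 2)*(q + 3)*(q + 4)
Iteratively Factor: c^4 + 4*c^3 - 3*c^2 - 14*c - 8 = (c + 4)*(c^3 - 3*c - 2) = (c - 2)*(c + 4)*(c^2 + 2*c + 1) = (c - 2)*(c + 1)*(c + 4)*(c + 1)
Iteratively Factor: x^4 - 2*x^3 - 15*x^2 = (x - 5)*(x^3 + 3*x^2) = x*(x - 5)*(x^2 + 3*x) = x^2*(x - 5)*(x + 3)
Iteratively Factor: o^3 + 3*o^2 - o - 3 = (o + 1)*(o^2 + 2*o - 3) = (o - 1)*(o + 1)*(o + 3)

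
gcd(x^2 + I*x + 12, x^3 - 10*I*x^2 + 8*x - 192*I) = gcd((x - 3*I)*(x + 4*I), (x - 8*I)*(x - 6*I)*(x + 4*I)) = x + 4*I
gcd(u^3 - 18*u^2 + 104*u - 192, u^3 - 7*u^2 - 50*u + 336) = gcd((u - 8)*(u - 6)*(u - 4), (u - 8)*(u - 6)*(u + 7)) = u^2 - 14*u + 48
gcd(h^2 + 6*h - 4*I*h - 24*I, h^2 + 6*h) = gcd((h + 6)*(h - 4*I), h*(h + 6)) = h + 6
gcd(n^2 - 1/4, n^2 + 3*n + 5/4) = n + 1/2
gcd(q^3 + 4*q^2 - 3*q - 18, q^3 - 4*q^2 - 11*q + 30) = q^2 + q - 6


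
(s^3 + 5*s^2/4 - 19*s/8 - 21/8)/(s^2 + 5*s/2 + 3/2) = (8*s^2 + 2*s - 21)/(4*(2*s + 3))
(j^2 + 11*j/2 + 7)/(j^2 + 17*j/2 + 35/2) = (j + 2)/(j + 5)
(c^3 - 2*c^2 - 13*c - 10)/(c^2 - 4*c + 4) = (c^3 - 2*c^2 - 13*c - 10)/(c^2 - 4*c + 4)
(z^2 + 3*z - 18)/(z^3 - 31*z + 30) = (z - 3)/(z^2 - 6*z + 5)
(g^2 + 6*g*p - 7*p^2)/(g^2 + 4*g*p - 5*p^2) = (g + 7*p)/(g + 5*p)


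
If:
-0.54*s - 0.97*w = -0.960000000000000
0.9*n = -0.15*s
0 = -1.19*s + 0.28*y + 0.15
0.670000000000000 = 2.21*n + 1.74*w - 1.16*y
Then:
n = -0.04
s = 0.27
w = 0.84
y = 0.60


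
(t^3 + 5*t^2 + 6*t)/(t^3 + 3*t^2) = (t + 2)/t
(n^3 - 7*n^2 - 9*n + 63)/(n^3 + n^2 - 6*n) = (n^2 - 10*n + 21)/(n*(n - 2))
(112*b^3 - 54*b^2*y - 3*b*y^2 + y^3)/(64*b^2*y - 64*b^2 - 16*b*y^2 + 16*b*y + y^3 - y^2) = (-14*b^2 + 5*b*y + y^2)/(-8*b*y + 8*b + y^2 - y)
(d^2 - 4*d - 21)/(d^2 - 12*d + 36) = (d^2 - 4*d - 21)/(d^2 - 12*d + 36)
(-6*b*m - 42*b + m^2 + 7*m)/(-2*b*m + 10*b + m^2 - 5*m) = (6*b*m + 42*b - m^2 - 7*m)/(2*b*m - 10*b - m^2 + 5*m)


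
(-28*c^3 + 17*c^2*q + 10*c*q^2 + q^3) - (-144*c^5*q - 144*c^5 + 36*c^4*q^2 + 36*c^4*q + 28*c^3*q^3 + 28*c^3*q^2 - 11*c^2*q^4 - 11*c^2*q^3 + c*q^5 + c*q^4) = 144*c^5*q + 144*c^5 - 36*c^4*q^2 - 36*c^4*q - 28*c^3*q^3 - 28*c^3*q^2 - 28*c^3 + 11*c^2*q^4 + 11*c^2*q^3 + 17*c^2*q - c*q^5 - c*q^4 + 10*c*q^2 + q^3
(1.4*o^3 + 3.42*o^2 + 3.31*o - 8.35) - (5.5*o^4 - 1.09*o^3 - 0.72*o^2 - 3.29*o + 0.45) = -5.5*o^4 + 2.49*o^3 + 4.14*o^2 + 6.6*o - 8.8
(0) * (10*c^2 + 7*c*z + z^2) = 0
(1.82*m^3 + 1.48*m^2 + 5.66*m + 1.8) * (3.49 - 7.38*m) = -13.4316*m^4 - 4.5706*m^3 - 36.6056*m^2 + 6.4694*m + 6.282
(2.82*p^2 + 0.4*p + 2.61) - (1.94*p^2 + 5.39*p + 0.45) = 0.88*p^2 - 4.99*p + 2.16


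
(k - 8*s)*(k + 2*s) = k^2 - 6*k*s - 16*s^2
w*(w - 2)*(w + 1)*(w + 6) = w^4 + 5*w^3 - 8*w^2 - 12*w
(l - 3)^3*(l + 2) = l^4 - 7*l^3 + 9*l^2 + 27*l - 54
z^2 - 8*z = z*(z - 8)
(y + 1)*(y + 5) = y^2 + 6*y + 5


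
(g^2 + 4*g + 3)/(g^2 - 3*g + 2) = (g^2 + 4*g + 3)/(g^2 - 3*g + 2)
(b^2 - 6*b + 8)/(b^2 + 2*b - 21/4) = 4*(b^2 - 6*b + 8)/(4*b^2 + 8*b - 21)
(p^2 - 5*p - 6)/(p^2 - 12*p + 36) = (p + 1)/(p - 6)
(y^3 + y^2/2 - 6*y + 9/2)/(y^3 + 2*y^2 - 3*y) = (y - 3/2)/y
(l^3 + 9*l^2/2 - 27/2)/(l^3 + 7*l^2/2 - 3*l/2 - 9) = (l + 3)/(l + 2)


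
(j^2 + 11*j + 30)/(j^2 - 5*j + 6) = (j^2 + 11*j + 30)/(j^2 - 5*j + 6)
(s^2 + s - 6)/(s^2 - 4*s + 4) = (s + 3)/(s - 2)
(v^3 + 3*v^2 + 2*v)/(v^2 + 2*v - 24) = v*(v^2 + 3*v + 2)/(v^2 + 2*v - 24)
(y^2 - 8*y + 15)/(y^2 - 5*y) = (y - 3)/y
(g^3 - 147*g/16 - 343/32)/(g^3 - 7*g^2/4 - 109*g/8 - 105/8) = (8*g^2 - 14*g - 49)/(4*(2*g^2 - 7*g - 15))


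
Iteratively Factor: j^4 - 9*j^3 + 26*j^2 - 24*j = (j - 4)*(j^3 - 5*j^2 + 6*j) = (j - 4)*(j - 2)*(j^2 - 3*j) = j*(j - 4)*(j - 2)*(j - 3)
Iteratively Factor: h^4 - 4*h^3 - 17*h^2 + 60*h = (h + 4)*(h^3 - 8*h^2 + 15*h) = (h - 3)*(h + 4)*(h^2 - 5*h) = (h - 5)*(h - 3)*(h + 4)*(h)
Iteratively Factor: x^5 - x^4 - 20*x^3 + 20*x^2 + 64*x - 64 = (x - 1)*(x^4 - 20*x^2 + 64) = (x - 4)*(x - 1)*(x^3 + 4*x^2 - 4*x - 16) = (x - 4)*(x - 2)*(x - 1)*(x^2 + 6*x + 8) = (x - 4)*(x - 2)*(x - 1)*(x + 2)*(x + 4)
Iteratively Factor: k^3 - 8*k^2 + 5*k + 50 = (k - 5)*(k^2 - 3*k - 10) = (k - 5)*(k + 2)*(k - 5)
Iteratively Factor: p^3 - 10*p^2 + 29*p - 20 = (p - 1)*(p^2 - 9*p + 20) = (p - 4)*(p - 1)*(p - 5)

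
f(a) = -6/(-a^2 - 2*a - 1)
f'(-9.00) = 0.02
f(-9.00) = 0.09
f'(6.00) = -0.03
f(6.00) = 0.12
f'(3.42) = -0.14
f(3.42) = 0.31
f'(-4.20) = 0.37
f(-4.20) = 0.59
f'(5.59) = -0.04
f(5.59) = 0.14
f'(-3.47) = 0.80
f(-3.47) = 0.98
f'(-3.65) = 0.64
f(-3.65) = 0.85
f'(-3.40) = 0.87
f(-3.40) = 1.04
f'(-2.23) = 6.45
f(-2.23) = 3.97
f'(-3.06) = 1.37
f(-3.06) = 1.41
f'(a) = -6*(2*a + 2)/(-a^2 - 2*a - 1)^2 = 12*(-a - 1)/(a^2 + 2*a + 1)^2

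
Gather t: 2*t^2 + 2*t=2*t^2 + 2*t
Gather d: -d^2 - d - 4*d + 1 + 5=-d^2 - 5*d + 6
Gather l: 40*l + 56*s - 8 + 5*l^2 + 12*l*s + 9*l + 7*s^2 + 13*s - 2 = 5*l^2 + l*(12*s + 49) + 7*s^2 + 69*s - 10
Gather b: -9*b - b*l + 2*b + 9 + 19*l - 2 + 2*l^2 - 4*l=b*(-l - 7) + 2*l^2 + 15*l + 7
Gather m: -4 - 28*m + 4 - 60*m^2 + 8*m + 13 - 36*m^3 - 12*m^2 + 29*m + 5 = -36*m^3 - 72*m^2 + 9*m + 18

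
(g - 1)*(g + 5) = g^2 + 4*g - 5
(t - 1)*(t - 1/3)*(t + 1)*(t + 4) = t^4 + 11*t^3/3 - 7*t^2/3 - 11*t/3 + 4/3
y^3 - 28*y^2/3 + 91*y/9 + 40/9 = (y - 8)*(y - 5/3)*(y + 1/3)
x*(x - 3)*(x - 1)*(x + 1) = x^4 - 3*x^3 - x^2 + 3*x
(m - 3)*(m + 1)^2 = m^3 - m^2 - 5*m - 3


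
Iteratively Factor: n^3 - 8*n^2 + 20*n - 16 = (n - 2)*(n^2 - 6*n + 8) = (n - 2)^2*(n - 4)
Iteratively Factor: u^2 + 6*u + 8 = (u + 2)*(u + 4)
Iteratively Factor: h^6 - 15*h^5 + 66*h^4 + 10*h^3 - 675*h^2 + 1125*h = (h - 5)*(h^5 - 10*h^4 + 16*h^3 + 90*h^2 - 225*h) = (h - 5)*(h - 3)*(h^4 - 7*h^3 - 5*h^2 + 75*h) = (h - 5)^2*(h - 3)*(h^3 - 2*h^2 - 15*h) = h*(h - 5)^2*(h - 3)*(h^2 - 2*h - 15) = h*(h - 5)^3*(h - 3)*(h + 3)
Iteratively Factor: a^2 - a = (a - 1)*(a)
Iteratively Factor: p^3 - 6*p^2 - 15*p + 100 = (p - 5)*(p^2 - p - 20) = (p - 5)*(p + 4)*(p - 5)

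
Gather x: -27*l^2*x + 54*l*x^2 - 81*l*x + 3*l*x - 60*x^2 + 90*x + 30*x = x^2*(54*l - 60) + x*(-27*l^2 - 78*l + 120)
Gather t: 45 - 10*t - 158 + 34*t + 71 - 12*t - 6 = 12*t - 48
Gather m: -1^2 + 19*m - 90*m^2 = -90*m^2 + 19*m - 1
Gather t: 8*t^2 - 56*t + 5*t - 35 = 8*t^2 - 51*t - 35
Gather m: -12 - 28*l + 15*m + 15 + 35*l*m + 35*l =7*l + m*(35*l + 15) + 3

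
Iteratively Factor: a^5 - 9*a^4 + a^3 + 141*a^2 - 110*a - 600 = (a + 2)*(a^4 - 11*a^3 + 23*a^2 + 95*a - 300) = (a - 5)*(a + 2)*(a^3 - 6*a^2 - 7*a + 60) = (a - 5)*(a + 2)*(a + 3)*(a^2 - 9*a + 20) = (a - 5)*(a - 4)*(a + 2)*(a + 3)*(a - 5)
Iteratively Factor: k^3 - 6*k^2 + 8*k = (k - 4)*(k^2 - 2*k) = k*(k - 4)*(k - 2)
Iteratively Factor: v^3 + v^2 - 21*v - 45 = (v + 3)*(v^2 - 2*v - 15) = (v + 3)^2*(v - 5)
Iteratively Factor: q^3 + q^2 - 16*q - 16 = (q - 4)*(q^2 + 5*q + 4) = (q - 4)*(q + 1)*(q + 4)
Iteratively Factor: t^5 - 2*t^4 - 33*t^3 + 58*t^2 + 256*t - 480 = (t - 2)*(t^4 - 33*t^2 - 8*t + 240) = (t - 2)*(t + 4)*(t^3 - 4*t^2 - 17*t + 60) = (t - 3)*(t - 2)*(t + 4)*(t^2 - t - 20) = (t - 3)*(t - 2)*(t + 4)^2*(t - 5)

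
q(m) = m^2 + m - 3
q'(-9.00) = -17.00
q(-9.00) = 69.00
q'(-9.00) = -17.00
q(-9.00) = 69.00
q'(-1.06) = -1.12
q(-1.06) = -2.94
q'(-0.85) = -0.70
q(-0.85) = -3.13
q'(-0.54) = -0.08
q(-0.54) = -3.25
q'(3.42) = 7.84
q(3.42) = 12.12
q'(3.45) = 7.90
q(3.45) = 12.35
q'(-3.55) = -6.10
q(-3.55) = 6.05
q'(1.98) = 4.96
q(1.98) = 2.90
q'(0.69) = 2.38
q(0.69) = -1.83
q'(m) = 2*m + 1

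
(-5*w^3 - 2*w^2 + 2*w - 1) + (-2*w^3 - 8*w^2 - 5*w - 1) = -7*w^3 - 10*w^2 - 3*w - 2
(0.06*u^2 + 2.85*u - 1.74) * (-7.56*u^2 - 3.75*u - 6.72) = -0.4536*u^4 - 21.771*u^3 + 2.0637*u^2 - 12.627*u + 11.6928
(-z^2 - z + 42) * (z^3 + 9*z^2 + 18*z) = -z^5 - 10*z^4 + 15*z^3 + 360*z^2 + 756*z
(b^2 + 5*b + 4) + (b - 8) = b^2 + 6*b - 4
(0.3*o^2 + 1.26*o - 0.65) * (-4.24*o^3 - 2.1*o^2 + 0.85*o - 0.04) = -1.272*o^5 - 5.9724*o^4 + 0.365*o^3 + 2.424*o^2 - 0.6029*o + 0.026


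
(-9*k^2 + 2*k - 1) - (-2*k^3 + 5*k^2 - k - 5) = 2*k^3 - 14*k^2 + 3*k + 4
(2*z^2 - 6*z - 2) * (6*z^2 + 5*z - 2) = 12*z^4 - 26*z^3 - 46*z^2 + 2*z + 4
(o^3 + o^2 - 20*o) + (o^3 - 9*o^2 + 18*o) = 2*o^3 - 8*o^2 - 2*o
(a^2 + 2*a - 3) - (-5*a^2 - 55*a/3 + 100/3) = 6*a^2 + 61*a/3 - 109/3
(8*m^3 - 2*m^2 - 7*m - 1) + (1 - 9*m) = 8*m^3 - 2*m^2 - 16*m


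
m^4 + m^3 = m^3*(m + 1)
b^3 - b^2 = b^2*(b - 1)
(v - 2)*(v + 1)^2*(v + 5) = v^4 + 5*v^3 - 3*v^2 - 17*v - 10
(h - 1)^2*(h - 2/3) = h^3 - 8*h^2/3 + 7*h/3 - 2/3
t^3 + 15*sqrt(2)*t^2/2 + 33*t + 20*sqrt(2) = (t + sqrt(2))*(t + 5*sqrt(2)/2)*(t + 4*sqrt(2))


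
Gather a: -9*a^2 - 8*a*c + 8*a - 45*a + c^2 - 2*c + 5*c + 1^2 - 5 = -9*a^2 + a*(-8*c - 37) + c^2 + 3*c - 4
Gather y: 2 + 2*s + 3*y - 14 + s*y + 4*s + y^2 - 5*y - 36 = 6*s + y^2 + y*(s - 2) - 48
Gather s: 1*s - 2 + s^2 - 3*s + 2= s^2 - 2*s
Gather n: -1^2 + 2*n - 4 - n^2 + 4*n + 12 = -n^2 + 6*n + 7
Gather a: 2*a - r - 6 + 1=2*a - r - 5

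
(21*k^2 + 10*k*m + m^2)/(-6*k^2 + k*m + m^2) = (-7*k - m)/(2*k - m)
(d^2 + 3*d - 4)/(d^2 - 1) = (d + 4)/(d + 1)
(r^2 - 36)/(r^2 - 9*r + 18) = (r + 6)/(r - 3)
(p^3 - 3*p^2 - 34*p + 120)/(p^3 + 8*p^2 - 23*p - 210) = (p - 4)/(p + 7)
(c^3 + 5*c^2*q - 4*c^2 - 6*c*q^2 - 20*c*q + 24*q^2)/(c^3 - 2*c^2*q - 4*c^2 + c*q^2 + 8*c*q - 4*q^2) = (-c - 6*q)/(-c + q)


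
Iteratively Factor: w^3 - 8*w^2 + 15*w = (w - 3)*(w^2 - 5*w) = (w - 5)*(w - 3)*(w)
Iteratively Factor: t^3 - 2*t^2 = (t)*(t^2 - 2*t) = t^2*(t - 2)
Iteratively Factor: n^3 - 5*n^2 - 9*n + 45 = (n - 5)*(n^2 - 9) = (n - 5)*(n + 3)*(n - 3)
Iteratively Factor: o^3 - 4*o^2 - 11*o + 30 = (o - 2)*(o^2 - 2*o - 15) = (o - 2)*(o + 3)*(o - 5)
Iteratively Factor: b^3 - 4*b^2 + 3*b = (b - 1)*(b^2 - 3*b) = (b - 3)*(b - 1)*(b)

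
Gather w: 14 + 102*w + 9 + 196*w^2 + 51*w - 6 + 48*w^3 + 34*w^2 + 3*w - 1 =48*w^3 + 230*w^2 + 156*w + 16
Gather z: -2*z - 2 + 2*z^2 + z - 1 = 2*z^2 - z - 3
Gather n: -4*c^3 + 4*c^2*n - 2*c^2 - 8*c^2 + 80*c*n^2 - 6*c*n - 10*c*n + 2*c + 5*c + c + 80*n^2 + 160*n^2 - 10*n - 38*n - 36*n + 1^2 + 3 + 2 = -4*c^3 - 10*c^2 + 8*c + n^2*(80*c + 240) + n*(4*c^2 - 16*c - 84) + 6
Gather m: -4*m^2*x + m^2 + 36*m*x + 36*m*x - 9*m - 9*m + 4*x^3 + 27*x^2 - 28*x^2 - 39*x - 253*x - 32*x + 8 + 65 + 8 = m^2*(1 - 4*x) + m*(72*x - 18) + 4*x^3 - x^2 - 324*x + 81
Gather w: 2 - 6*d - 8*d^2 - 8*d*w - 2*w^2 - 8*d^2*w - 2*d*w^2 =-8*d^2 - 6*d + w^2*(-2*d - 2) + w*(-8*d^2 - 8*d) + 2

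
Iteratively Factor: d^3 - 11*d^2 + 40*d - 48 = (d - 3)*(d^2 - 8*d + 16) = (d - 4)*(d - 3)*(d - 4)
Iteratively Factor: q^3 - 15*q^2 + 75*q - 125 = (q - 5)*(q^2 - 10*q + 25) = (q - 5)^2*(q - 5)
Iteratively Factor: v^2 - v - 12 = (v - 4)*(v + 3)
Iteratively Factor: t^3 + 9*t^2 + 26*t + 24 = (t + 4)*(t^2 + 5*t + 6) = (t + 3)*(t + 4)*(t + 2)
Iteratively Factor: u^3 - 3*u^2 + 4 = (u + 1)*(u^2 - 4*u + 4) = (u - 2)*(u + 1)*(u - 2)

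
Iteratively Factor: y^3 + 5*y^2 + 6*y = (y + 3)*(y^2 + 2*y) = (y + 2)*(y + 3)*(y)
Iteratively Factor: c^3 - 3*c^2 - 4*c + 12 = (c - 3)*(c^2 - 4) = (c - 3)*(c + 2)*(c - 2)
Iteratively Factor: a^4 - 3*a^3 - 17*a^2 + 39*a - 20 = (a - 5)*(a^3 + 2*a^2 - 7*a + 4) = (a - 5)*(a - 1)*(a^2 + 3*a - 4) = (a - 5)*(a - 1)*(a + 4)*(a - 1)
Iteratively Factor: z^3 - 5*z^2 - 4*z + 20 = (z - 5)*(z^2 - 4) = (z - 5)*(z + 2)*(z - 2)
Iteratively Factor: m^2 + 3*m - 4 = (m + 4)*(m - 1)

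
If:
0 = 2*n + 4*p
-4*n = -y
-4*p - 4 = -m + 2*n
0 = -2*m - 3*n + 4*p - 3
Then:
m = 4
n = -11/5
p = 11/10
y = -44/5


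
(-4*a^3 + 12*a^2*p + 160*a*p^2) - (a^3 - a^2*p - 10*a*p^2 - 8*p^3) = -5*a^3 + 13*a^2*p + 170*a*p^2 + 8*p^3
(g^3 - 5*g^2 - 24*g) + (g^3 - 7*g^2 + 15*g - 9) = 2*g^3 - 12*g^2 - 9*g - 9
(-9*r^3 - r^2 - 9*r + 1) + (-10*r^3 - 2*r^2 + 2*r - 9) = -19*r^3 - 3*r^2 - 7*r - 8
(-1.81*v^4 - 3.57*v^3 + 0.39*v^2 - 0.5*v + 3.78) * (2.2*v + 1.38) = -3.982*v^5 - 10.3518*v^4 - 4.0686*v^3 - 0.5618*v^2 + 7.626*v + 5.2164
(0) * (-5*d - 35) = 0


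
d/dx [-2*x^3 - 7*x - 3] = -6*x^2 - 7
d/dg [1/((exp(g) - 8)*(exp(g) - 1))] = (9 - 2*exp(g))*exp(g)/(exp(4*g) - 18*exp(3*g) + 97*exp(2*g) - 144*exp(g) + 64)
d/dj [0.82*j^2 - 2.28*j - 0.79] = 1.64*j - 2.28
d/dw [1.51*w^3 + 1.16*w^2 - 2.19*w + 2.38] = 4.53*w^2 + 2.32*w - 2.19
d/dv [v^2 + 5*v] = 2*v + 5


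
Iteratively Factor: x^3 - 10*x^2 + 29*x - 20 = (x - 1)*(x^2 - 9*x + 20) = (x - 5)*(x - 1)*(x - 4)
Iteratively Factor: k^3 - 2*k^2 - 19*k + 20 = (k - 5)*(k^2 + 3*k - 4) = (k - 5)*(k + 4)*(k - 1)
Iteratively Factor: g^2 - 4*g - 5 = (g + 1)*(g - 5)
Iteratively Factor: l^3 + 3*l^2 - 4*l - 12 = (l + 3)*(l^2 - 4) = (l + 2)*(l + 3)*(l - 2)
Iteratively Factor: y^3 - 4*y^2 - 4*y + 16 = (y + 2)*(y^2 - 6*y + 8) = (y - 4)*(y + 2)*(y - 2)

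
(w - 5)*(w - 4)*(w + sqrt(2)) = w^3 - 9*w^2 + sqrt(2)*w^2 - 9*sqrt(2)*w + 20*w + 20*sqrt(2)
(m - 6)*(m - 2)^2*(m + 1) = m^4 - 9*m^3 + 18*m^2 + 4*m - 24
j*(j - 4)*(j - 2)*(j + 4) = j^4 - 2*j^3 - 16*j^2 + 32*j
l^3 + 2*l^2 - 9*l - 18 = (l - 3)*(l + 2)*(l + 3)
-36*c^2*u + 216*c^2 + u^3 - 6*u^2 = (-6*c + u)*(6*c + u)*(u - 6)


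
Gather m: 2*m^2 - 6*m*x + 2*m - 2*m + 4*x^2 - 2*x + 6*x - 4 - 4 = 2*m^2 - 6*m*x + 4*x^2 + 4*x - 8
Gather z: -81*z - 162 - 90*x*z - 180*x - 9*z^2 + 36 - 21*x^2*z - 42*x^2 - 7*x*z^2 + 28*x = -42*x^2 - 152*x + z^2*(-7*x - 9) + z*(-21*x^2 - 90*x - 81) - 126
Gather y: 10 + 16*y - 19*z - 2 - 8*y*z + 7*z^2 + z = y*(16 - 8*z) + 7*z^2 - 18*z + 8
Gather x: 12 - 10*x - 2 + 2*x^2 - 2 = 2*x^2 - 10*x + 8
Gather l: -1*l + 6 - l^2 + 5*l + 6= -l^2 + 4*l + 12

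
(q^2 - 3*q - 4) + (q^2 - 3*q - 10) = 2*q^2 - 6*q - 14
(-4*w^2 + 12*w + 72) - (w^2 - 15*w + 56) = -5*w^2 + 27*w + 16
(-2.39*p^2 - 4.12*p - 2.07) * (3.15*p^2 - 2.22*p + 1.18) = -7.5285*p^4 - 7.6722*p^3 - 0.194299999999997*p^2 - 0.2662*p - 2.4426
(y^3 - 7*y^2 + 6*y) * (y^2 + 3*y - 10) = y^5 - 4*y^4 - 25*y^3 + 88*y^2 - 60*y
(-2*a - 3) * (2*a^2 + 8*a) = -4*a^3 - 22*a^2 - 24*a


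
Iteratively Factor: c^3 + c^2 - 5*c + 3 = (c + 3)*(c^2 - 2*c + 1) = (c - 1)*(c + 3)*(c - 1)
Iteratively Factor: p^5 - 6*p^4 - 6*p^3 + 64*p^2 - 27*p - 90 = (p + 1)*(p^4 - 7*p^3 + p^2 + 63*p - 90) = (p - 3)*(p + 1)*(p^3 - 4*p^2 - 11*p + 30) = (p - 5)*(p - 3)*(p + 1)*(p^2 + p - 6) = (p - 5)*(p - 3)*(p + 1)*(p + 3)*(p - 2)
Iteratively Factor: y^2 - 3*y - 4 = (y - 4)*(y + 1)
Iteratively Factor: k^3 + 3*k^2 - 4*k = (k)*(k^2 + 3*k - 4) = k*(k + 4)*(k - 1)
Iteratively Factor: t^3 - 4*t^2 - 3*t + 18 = (t - 3)*(t^2 - t - 6) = (t - 3)*(t + 2)*(t - 3)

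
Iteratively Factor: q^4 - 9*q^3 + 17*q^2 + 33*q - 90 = (q - 3)*(q^3 - 6*q^2 - q + 30) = (q - 3)*(q + 2)*(q^2 - 8*q + 15) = (q - 5)*(q - 3)*(q + 2)*(q - 3)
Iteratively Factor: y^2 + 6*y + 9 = (y + 3)*(y + 3)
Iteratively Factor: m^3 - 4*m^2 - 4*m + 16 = (m - 2)*(m^2 - 2*m - 8) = (m - 4)*(m - 2)*(m + 2)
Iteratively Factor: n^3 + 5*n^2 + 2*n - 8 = (n - 1)*(n^2 + 6*n + 8) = (n - 1)*(n + 2)*(n + 4)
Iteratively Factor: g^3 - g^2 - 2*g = (g)*(g^2 - g - 2) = g*(g + 1)*(g - 2)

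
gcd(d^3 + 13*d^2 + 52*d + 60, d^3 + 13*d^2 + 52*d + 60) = d^3 + 13*d^2 + 52*d + 60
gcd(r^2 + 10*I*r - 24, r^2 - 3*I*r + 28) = r + 4*I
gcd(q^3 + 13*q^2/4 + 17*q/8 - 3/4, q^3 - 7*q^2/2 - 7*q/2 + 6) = q + 3/2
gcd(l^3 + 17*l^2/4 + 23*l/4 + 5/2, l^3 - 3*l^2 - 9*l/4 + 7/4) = l + 1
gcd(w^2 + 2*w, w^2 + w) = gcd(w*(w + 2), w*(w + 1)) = w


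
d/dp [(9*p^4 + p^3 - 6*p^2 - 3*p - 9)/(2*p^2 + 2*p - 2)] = (9*p^5 + 14*p^4 - 17*p^3 - 3*p^2 + 15*p + 6)/(p^4 + 2*p^3 - p^2 - 2*p + 1)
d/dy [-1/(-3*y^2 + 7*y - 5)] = (7 - 6*y)/(3*y^2 - 7*y + 5)^2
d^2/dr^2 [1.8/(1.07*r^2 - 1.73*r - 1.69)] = (4.12164*r^2 - 6.66396*r - 1.8*(2.14*r - 1.73)*(4.28*r - 3.46) - 6.50988)/(-1.07*r^2 + 1.73*r + 1.69)^3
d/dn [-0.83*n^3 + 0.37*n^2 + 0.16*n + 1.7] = -2.49*n^2 + 0.74*n + 0.16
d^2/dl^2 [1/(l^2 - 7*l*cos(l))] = (-l*(l - 7*cos(l))*(7*l*cos(l) + 14*sin(l) + 2) + 2*(7*l*sin(l) + 2*l - 7*cos(l))^2)/(l^3*(l - 7*cos(l))^3)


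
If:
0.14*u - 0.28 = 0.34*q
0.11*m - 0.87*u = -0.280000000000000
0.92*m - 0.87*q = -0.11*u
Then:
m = -0.72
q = -0.73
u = 0.23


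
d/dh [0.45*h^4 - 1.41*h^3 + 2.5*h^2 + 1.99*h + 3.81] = 1.8*h^3 - 4.23*h^2 + 5.0*h + 1.99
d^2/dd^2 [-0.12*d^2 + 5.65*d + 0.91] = -0.240000000000000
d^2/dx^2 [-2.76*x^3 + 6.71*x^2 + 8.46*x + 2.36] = 13.42 - 16.56*x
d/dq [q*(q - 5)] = 2*q - 5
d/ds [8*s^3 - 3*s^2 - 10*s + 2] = 24*s^2 - 6*s - 10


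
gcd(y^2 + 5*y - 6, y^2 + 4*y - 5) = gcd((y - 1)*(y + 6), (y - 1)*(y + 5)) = y - 1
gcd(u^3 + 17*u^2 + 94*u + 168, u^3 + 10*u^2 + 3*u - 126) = u^2 + 13*u + 42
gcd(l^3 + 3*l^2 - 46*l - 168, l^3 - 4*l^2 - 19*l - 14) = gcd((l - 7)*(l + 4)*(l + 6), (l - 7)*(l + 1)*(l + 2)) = l - 7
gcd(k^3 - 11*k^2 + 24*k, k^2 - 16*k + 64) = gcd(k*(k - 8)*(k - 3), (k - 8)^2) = k - 8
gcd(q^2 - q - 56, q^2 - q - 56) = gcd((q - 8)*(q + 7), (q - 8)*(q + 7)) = q^2 - q - 56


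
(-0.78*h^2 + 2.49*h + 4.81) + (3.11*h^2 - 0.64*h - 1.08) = 2.33*h^2 + 1.85*h + 3.73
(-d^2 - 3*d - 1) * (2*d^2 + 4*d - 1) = -2*d^4 - 10*d^3 - 13*d^2 - d + 1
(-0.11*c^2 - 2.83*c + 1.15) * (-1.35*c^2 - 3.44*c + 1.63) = 0.1485*c^4 + 4.1989*c^3 + 8.0034*c^2 - 8.5689*c + 1.8745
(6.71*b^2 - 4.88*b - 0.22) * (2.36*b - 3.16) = 15.8356*b^3 - 32.7204*b^2 + 14.9016*b + 0.6952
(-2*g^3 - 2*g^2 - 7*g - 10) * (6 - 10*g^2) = 20*g^5 + 20*g^4 + 58*g^3 + 88*g^2 - 42*g - 60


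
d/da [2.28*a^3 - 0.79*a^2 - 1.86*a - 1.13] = 6.84*a^2 - 1.58*a - 1.86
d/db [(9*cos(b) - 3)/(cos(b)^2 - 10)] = 3*(3*cos(b)^2 - 2*cos(b) + 30)*sin(b)/(sin(b)^2 + 9)^2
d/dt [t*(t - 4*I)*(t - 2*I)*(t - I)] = 4*t^3 - 21*I*t^2 - 28*t + 8*I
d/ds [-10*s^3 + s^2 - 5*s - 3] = -30*s^2 + 2*s - 5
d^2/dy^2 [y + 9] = 0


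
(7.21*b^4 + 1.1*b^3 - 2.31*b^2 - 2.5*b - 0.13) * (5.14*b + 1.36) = 37.0594*b^5 + 15.4596*b^4 - 10.3774*b^3 - 15.9916*b^2 - 4.0682*b - 0.1768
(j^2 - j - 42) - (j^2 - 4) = -j - 38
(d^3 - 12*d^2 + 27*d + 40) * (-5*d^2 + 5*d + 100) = -5*d^5 + 65*d^4 - 95*d^3 - 1265*d^2 + 2900*d + 4000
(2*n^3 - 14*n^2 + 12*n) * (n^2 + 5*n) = 2*n^5 - 4*n^4 - 58*n^3 + 60*n^2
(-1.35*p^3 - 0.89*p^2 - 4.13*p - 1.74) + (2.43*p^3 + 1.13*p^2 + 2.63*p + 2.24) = 1.08*p^3 + 0.24*p^2 - 1.5*p + 0.5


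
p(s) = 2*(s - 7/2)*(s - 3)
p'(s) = 4*s - 13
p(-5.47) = 151.95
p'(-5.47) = -34.88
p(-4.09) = 107.63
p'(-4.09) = -29.36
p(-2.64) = 69.26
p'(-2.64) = -23.56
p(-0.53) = 28.45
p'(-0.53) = -15.12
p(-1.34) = 42.01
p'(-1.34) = -18.36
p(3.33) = -0.11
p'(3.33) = 0.32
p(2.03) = 2.85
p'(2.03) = -4.88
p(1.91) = 3.47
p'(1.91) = -5.36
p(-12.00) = 465.00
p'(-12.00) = -61.00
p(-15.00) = 666.00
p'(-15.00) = -73.00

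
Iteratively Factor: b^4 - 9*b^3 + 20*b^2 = (b - 5)*(b^3 - 4*b^2) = b*(b - 5)*(b^2 - 4*b) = b*(b - 5)*(b - 4)*(b)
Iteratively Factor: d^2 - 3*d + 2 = (d - 2)*(d - 1)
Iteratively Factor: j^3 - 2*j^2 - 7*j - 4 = (j - 4)*(j^2 + 2*j + 1) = (j - 4)*(j + 1)*(j + 1)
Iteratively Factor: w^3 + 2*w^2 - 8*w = (w)*(w^2 + 2*w - 8) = w*(w + 4)*(w - 2)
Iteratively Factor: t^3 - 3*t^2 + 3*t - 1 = (t - 1)*(t^2 - 2*t + 1) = (t - 1)^2*(t - 1)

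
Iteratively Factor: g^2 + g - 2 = (g - 1)*(g + 2)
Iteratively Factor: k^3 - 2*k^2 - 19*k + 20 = (k - 5)*(k^2 + 3*k - 4) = (k - 5)*(k + 4)*(k - 1)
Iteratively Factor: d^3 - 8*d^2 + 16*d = (d - 4)*(d^2 - 4*d) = (d - 4)^2*(d)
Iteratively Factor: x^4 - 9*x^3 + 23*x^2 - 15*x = (x - 3)*(x^3 - 6*x^2 + 5*x) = x*(x - 3)*(x^2 - 6*x + 5) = x*(x - 3)*(x - 1)*(x - 5)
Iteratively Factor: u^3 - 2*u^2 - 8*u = (u)*(u^2 - 2*u - 8) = u*(u - 4)*(u + 2)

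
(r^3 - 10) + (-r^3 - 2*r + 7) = -2*r - 3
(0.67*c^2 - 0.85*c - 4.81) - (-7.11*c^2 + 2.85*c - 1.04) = 7.78*c^2 - 3.7*c - 3.77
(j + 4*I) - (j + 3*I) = I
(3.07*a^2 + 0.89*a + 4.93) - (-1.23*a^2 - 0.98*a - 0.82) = 4.3*a^2 + 1.87*a + 5.75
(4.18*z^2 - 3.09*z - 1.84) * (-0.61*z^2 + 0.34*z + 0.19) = -2.5498*z^4 + 3.3061*z^3 + 0.866*z^2 - 1.2127*z - 0.3496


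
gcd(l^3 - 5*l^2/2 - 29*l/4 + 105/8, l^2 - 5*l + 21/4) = l^2 - 5*l + 21/4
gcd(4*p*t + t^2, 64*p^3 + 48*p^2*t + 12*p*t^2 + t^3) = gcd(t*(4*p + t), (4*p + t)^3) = 4*p + t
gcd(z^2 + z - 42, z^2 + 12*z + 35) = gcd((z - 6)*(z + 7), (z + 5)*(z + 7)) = z + 7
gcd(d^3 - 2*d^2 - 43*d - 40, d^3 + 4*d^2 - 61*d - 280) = d^2 - 3*d - 40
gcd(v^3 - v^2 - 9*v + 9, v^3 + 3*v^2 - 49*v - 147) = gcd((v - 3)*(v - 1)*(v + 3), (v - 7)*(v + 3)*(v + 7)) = v + 3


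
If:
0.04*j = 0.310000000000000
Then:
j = 7.75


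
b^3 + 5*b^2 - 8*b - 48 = (b - 3)*(b + 4)^2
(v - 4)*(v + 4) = v^2 - 16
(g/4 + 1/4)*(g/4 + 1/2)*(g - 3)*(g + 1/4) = g^4/16 + g^3/64 - 7*g^2/16 - 31*g/64 - 3/32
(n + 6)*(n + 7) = n^2 + 13*n + 42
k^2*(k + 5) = k^3 + 5*k^2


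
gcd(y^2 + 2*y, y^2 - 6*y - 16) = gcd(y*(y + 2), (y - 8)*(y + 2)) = y + 2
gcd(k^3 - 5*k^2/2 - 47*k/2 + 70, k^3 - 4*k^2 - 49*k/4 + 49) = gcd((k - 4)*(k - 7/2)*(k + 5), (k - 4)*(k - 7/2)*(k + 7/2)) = k^2 - 15*k/2 + 14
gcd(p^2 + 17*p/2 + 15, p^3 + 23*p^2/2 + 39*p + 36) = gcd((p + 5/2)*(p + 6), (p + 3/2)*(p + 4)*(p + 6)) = p + 6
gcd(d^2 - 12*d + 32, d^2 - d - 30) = 1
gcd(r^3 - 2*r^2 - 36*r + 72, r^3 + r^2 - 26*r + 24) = r + 6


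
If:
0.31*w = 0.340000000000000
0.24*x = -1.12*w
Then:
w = 1.10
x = -5.12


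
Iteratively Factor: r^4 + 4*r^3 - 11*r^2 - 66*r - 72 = (r + 2)*(r^3 + 2*r^2 - 15*r - 36) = (r + 2)*(r + 3)*(r^2 - r - 12) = (r - 4)*(r + 2)*(r + 3)*(r + 3)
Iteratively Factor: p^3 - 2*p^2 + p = (p)*(p^2 - 2*p + 1) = p*(p - 1)*(p - 1)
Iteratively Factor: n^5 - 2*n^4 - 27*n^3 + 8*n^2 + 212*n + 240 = (n - 4)*(n^4 + 2*n^3 - 19*n^2 - 68*n - 60) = (n - 4)*(n + 2)*(n^3 - 19*n - 30) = (n - 4)*(n + 2)*(n + 3)*(n^2 - 3*n - 10) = (n - 4)*(n + 2)^2*(n + 3)*(n - 5)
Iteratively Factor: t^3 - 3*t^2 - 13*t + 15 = (t - 1)*(t^2 - 2*t - 15) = (t - 1)*(t + 3)*(t - 5)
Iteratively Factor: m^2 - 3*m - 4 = (m - 4)*(m + 1)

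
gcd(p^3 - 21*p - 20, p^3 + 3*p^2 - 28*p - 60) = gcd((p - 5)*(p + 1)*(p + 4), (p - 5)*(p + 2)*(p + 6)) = p - 5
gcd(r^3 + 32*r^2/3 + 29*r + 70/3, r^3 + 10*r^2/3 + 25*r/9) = r + 5/3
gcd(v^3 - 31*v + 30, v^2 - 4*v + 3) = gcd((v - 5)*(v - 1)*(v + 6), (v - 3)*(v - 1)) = v - 1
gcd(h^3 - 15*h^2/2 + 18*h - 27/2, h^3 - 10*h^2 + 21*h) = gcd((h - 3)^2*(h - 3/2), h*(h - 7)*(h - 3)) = h - 3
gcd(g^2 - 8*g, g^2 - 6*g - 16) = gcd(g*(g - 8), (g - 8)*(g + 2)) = g - 8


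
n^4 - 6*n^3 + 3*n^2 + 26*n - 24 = (n - 4)*(n - 3)*(n - 1)*(n + 2)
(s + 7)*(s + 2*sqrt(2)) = s^2 + 2*sqrt(2)*s + 7*s + 14*sqrt(2)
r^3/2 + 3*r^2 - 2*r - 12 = (r/2 + 1)*(r - 2)*(r + 6)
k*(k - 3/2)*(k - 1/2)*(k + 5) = k^4 + 3*k^3 - 37*k^2/4 + 15*k/4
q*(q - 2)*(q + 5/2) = q^3 + q^2/2 - 5*q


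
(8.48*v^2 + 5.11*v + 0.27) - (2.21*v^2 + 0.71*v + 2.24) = 6.27*v^2 + 4.4*v - 1.97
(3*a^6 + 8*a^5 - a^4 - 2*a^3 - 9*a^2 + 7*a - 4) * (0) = 0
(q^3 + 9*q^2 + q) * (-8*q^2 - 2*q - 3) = -8*q^5 - 74*q^4 - 29*q^3 - 29*q^2 - 3*q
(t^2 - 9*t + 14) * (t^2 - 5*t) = t^4 - 14*t^3 + 59*t^2 - 70*t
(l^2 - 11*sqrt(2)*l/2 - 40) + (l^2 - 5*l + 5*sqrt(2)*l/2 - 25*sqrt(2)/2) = 2*l^2 - 5*l - 3*sqrt(2)*l - 40 - 25*sqrt(2)/2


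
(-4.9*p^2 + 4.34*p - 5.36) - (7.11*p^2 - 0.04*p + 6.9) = -12.01*p^2 + 4.38*p - 12.26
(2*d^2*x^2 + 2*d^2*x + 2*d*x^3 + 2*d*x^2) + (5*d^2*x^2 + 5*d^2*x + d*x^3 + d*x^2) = 7*d^2*x^2 + 7*d^2*x + 3*d*x^3 + 3*d*x^2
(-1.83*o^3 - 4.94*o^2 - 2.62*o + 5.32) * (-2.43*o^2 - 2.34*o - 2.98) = 4.4469*o^5 + 16.2864*o^4 + 23.3796*o^3 + 7.9244*o^2 - 4.6412*o - 15.8536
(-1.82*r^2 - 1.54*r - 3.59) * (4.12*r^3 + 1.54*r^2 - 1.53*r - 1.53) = -7.4984*r^5 - 9.1476*r^4 - 14.3778*r^3 - 0.387799999999999*r^2 + 7.8489*r + 5.4927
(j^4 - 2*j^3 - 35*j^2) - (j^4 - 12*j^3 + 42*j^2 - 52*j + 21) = 10*j^3 - 77*j^2 + 52*j - 21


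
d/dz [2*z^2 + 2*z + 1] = 4*z + 2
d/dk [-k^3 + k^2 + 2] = k*(2 - 3*k)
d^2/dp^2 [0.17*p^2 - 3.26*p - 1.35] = 0.340000000000000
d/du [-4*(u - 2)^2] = 16 - 8*u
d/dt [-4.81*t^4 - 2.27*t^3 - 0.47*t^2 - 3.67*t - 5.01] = -19.24*t^3 - 6.81*t^2 - 0.94*t - 3.67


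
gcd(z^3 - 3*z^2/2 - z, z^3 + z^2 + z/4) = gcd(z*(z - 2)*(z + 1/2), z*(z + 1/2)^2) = z^2 + z/2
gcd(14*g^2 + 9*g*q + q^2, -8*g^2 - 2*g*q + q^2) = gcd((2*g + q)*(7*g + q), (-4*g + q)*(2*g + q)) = 2*g + q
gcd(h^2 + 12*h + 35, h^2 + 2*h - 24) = 1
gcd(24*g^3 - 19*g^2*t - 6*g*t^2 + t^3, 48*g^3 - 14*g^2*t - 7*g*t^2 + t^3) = -24*g^2 - 5*g*t + t^2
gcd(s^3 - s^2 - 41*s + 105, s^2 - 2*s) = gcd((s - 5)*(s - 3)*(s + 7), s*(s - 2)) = 1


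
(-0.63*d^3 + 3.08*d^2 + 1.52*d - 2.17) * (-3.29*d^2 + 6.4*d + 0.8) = 2.0727*d^5 - 14.1652*d^4 + 14.2072*d^3 + 19.3313*d^2 - 12.672*d - 1.736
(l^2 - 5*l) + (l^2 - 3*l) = 2*l^2 - 8*l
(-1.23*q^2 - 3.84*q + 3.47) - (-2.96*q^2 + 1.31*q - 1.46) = 1.73*q^2 - 5.15*q + 4.93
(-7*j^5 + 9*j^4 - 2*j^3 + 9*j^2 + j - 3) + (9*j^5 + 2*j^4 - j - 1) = 2*j^5 + 11*j^4 - 2*j^3 + 9*j^2 - 4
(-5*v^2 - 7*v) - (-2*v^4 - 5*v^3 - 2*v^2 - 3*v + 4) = 2*v^4 + 5*v^3 - 3*v^2 - 4*v - 4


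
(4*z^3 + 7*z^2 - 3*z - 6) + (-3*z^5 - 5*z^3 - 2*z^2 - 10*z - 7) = -3*z^5 - z^3 + 5*z^2 - 13*z - 13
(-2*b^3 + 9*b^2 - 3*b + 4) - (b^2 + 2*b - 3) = -2*b^3 + 8*b^2 - 5*b + 7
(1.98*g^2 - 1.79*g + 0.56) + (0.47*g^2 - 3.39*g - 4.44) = 2.45*g^2 - 5.18*g - 3.88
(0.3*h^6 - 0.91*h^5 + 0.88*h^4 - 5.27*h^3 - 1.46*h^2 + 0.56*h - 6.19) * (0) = 0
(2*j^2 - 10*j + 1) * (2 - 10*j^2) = -20*j^4 + 100*j^3 - 6*j^2 - 20*j + 2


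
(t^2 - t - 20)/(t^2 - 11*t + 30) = (t + 4)/(t - 6)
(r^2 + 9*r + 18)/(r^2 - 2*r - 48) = (r + 3)/(r - 8)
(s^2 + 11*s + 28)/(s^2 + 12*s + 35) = (s + 4)/(s + 5)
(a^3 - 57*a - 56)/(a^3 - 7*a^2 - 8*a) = (a + 7)/a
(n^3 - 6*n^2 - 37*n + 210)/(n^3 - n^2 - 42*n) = (n - 5)/n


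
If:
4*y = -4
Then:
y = -1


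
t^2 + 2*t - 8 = (t - 2)*(t + 4)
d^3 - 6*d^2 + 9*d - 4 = (d - 4)*(d - 1)^2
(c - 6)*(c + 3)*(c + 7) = c^3 + 4*c^2 - 39*c - 126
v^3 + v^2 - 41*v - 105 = (v - 7)*(v + 3)*(v + 5)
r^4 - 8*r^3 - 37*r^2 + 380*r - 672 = (r - 8)*(r - 4)*(r - 3)*(r + 7)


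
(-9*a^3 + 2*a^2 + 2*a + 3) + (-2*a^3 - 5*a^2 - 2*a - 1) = -11*a^3 - 3*a^2 + 2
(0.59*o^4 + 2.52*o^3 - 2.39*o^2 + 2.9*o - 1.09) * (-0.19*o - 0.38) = -0.1121*o^5 - 0.703*o^4 - 0.5035*o^3 + 0.3572*o^2 - 0.8949*o + 0.4142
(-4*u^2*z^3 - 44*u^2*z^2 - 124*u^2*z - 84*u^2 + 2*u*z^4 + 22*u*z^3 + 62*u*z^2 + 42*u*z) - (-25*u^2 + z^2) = -4*u^2*z^3 - 44*u^2*z^2 - 124*u^2*z - 59*u^2 + 2*u*z^4 + 22*u*z^3 + 62*u*z^2 + 42*u*z - z^2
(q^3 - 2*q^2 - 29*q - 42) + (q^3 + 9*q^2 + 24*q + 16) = 2*q^3 + 7*q^2 - 5*q - 26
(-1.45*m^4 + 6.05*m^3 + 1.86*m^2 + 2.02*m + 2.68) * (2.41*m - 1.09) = -3.4945*m^5 + 16.161*m^4 - 2.1119*m^3 + 2.8408*m^2 + 4.257*m - 2.9212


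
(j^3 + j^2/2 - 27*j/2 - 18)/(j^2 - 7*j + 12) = (2*j^2 + 9*j + 9)/(2*(j - 3))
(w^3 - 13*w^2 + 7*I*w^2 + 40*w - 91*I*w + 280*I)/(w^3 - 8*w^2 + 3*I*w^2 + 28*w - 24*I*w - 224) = (w - 5)/(w - 4*I)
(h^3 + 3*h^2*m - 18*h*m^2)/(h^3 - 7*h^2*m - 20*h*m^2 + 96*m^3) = h*(h + 6*m)/(h^2 - 4*h*m - 32*m^2)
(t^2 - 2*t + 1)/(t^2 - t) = (t - 1)/t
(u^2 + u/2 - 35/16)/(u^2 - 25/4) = (16*u^2 + 8*u - 35)/(4*(4*u^2 - 25))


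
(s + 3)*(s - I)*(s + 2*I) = s^3 + 3*s^2 + I*s^2 + 2*s + 3*I*s + 6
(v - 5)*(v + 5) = v^2 - 25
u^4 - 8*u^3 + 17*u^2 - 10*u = u*(u - 5)*(u - 2)*(u - 1)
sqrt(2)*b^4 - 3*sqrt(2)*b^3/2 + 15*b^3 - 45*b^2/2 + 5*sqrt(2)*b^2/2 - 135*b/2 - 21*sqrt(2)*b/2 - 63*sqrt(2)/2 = (b - 3)*(b + 3/2)*(b + 7*sqrt(2))*(sqrt(2)*b + 1)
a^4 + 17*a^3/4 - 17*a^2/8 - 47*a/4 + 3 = (a - 3/2)*(a - 1/4)*(a + 2)*(a + 4)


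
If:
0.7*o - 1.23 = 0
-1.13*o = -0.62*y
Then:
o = 1.76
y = 3.20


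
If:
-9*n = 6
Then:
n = -2/3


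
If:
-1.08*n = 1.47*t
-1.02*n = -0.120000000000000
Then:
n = 0.12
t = -0.09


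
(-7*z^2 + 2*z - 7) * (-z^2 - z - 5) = 7*z^4 + 5*z^3 + 40*z^2 - 3*z + 35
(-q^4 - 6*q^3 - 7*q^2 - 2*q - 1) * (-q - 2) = q^5 + 8*q^4 + 19*q^3 + 16*q^2 + 5*q + 2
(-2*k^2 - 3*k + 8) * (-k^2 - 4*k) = 2*k^4 + 11*k^3 + 4*k^2 - 32*k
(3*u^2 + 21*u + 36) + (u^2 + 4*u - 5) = 4*u^2 + 25*u + 31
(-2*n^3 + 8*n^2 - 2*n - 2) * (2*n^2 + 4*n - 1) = -4*n^5 + 8*n^4 + 30*n^3 - 20*n^2 - 6*n + 2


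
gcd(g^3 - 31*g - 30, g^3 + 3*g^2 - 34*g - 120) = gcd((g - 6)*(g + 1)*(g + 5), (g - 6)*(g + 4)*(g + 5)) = g^2 - g - 30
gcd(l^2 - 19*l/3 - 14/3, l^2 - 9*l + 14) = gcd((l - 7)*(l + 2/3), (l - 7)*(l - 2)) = l - 7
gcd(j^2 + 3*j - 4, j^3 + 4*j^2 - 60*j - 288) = 1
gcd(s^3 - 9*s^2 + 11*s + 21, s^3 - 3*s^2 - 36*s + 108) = s - 3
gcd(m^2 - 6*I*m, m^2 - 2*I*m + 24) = m - 6*I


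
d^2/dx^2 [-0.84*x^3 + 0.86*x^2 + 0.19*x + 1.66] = 1.72 - 5.04*x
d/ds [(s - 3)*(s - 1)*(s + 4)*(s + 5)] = 4*s^3 + 15*s^2 - 26*s - 53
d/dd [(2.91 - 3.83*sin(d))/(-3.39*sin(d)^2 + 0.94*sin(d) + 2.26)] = (-12.9837*sin(d)^2 + 19.7298*sin(d) - 11.3912)*cos(d)/(11.4921*sin(d)^4 - 6.3732*sin(d)^3 - 14.4392*sin(d)^2 + 4.2488*sin(d) + 5.1076)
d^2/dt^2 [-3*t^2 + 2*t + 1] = -6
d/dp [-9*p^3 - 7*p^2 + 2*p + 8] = -27*p^2 - 14*p + 2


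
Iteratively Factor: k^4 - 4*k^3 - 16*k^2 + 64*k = (k + 4)*(k^3 - 8*k^2 + 16*k) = (k - 4)*(k + 4)*(k^2 - 4*k) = (k - 4)^2*(k + 4)*(k)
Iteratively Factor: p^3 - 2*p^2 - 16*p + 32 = (p - 2)*(p^2 - 16) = (p - 4)*(p - 2)*(p + 4)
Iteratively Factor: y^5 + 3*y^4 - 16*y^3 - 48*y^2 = (y)*(y^4 + 3*y^3 - 16*y^2 - 48*y) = y*(y - 4)*(y^3 + 7*y^2 + 12*y) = y*(y - 4)*(y + 3)*(y^2 + 4*y) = y*(y - 4)*(y + 3)*(y + 4)*(y)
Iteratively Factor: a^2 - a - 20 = (a + 4)*(a - 5)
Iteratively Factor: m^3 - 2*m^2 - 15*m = (m + 3)*(m^2 - 5*m) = (m - 5)*(m + 3)*(m)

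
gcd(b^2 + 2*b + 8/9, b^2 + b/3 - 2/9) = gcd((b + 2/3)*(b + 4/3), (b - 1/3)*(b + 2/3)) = b + 2/3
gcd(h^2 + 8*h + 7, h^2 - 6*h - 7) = h + 1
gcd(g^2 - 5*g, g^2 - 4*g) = g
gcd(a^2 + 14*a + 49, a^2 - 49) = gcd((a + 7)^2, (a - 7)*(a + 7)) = a + 7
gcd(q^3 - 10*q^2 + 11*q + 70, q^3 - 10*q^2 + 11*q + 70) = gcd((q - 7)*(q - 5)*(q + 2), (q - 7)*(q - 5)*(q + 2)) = q^3 - 10*q^2 + 11*q + 70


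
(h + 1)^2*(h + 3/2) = h^3 + 7*h^2/2 + 4*h + 3/2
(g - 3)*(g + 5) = g^2 + 2*g - 15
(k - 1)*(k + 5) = k^2 + 4*k - 5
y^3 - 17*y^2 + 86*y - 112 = (y - 8)*(y - 7)*(y - 2)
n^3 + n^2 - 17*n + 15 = (n - 3)*(n - 1)*(n + 5)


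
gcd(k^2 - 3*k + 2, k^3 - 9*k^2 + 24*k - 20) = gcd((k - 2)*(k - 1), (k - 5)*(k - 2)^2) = k - 2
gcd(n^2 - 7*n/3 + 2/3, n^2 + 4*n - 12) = n - 2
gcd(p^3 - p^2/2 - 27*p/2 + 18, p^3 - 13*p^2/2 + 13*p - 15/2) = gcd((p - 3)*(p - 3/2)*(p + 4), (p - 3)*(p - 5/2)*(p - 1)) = p - 3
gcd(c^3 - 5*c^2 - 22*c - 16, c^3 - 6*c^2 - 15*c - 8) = c^2 - 7*c - 8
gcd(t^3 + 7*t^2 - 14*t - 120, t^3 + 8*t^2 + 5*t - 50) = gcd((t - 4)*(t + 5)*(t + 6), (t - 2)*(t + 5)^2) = t + 5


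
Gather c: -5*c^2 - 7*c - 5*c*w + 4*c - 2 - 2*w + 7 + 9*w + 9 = -5*c^2 + c*(-5*w - 3) + 7*w + 14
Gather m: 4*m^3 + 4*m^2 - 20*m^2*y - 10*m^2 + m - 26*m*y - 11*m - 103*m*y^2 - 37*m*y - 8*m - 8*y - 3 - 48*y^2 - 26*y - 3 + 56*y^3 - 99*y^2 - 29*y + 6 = 4*m^3 + m^2*(-20*y - 6) + m*(-103*y^2 - 63*y - 18) + 56*y^3 - 147*y^2 - 63*y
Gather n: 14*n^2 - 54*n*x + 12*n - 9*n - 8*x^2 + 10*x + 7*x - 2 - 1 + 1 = 14*n^2 + n*(3 - 54*x) - 8*x^2 + 17*x - 2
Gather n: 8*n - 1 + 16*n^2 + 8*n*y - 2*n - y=16*n^2 + n*(8*y + 6) - y - 1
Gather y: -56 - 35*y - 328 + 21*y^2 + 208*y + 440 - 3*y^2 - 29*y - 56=18*y^2 + 144*y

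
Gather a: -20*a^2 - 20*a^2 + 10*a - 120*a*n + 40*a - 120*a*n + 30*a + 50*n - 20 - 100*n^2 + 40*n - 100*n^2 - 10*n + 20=-40*a^2 + a*(80 - 240*n) - 200*n^2 + 80*n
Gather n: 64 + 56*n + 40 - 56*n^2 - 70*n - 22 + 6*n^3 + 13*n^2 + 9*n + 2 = 6*n^3 - 43*n^2 - 5*n + 84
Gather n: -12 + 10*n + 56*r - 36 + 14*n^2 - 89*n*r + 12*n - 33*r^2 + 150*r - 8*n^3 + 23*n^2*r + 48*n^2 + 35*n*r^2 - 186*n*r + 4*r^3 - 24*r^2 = -8*n^3 + n^2*(23*r + 62) + n*(35*r^2 - 275*r + 22) + 4*r^3 - 57*r^2 + 206*r - 48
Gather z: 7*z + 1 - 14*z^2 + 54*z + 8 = -14*z^2 + 61*z + 9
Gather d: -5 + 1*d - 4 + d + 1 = 2*d - 8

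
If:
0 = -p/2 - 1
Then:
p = -2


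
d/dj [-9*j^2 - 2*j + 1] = -18*j - 2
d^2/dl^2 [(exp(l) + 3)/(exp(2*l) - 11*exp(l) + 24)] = (exp(4*l) + 23*exp(3*l) - 243*exp(2*l) + 339*exp(l) + 1368)*exp(l)/(exp(6*l) - 33*exp(5*l) + 435*exp(4*l) - 2915*exp(3*l) + 10440*exp(2*l) - 19008*exp(l) + 13824)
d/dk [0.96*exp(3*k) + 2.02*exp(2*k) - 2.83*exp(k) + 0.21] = (2.88*exp(2*k) + 4.04*exp(k) - 2.83)*exp(k)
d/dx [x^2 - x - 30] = 2*x - 1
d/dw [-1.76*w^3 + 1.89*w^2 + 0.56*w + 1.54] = -5.28*w^2 + 3.78*w + 0.56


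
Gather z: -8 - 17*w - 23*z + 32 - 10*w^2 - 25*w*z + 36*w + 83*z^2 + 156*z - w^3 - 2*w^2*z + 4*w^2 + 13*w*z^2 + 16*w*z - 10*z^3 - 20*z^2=-w^3 - 6*w^2 + 19*w - 10*z^3 + z^2*(13*w + 63) + z*(-2*w^2 - 9*w + 133) + 24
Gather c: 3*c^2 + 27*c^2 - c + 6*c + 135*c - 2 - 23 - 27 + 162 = 30*c^2 + 140*c + 110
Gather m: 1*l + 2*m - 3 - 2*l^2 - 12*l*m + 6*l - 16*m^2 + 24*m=-2*l^2 + 7*l - 16*m^2 + m*(26 - 12*l) - 3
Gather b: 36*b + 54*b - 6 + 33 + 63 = 90*b + 90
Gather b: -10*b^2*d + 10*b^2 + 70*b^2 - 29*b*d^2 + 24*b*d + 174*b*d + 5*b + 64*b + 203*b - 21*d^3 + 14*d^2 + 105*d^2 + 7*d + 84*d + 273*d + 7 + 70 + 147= b^2*(80 - 10*d) + b*(-29*d^2 + 198*d + 272) - 21*d^3 + 119*d^2 + 364*d + 224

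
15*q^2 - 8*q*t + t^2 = (-5*q + t)*(-3*q + t)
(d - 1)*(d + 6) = d^2 + 5*d - 6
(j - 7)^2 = j^2 - 14*j + 49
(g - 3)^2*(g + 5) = g^3 - g^2 - 21*g + 45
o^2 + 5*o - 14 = (o - 2)*(o + 7)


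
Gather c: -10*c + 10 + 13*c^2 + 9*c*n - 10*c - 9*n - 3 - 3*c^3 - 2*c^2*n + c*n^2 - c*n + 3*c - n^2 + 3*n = -3*c^3 + c^2*(13 - 2*n) + c*(n^2 + 8*n - 17) - n^2 - 6*n + 7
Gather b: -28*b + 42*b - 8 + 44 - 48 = 14*b - 12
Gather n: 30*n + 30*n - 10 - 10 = 60*n - 20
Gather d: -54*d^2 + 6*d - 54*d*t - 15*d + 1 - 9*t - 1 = -54*d^2 + d*(-54*t - 9) - 9*t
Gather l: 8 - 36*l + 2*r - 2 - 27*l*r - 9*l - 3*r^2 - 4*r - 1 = l*(-27*r - 45) - 3*r^2 - 2*r + 5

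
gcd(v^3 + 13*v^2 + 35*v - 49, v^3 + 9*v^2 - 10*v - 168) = v + 7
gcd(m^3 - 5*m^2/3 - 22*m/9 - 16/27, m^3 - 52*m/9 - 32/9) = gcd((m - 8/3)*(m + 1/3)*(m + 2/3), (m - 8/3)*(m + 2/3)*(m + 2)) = m^2 - 2*m - 16/9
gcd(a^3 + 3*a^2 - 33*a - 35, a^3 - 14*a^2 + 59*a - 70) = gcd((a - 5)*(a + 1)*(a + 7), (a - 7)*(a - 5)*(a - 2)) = a - 5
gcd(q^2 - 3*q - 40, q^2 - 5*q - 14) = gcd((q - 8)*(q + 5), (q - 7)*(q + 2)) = 1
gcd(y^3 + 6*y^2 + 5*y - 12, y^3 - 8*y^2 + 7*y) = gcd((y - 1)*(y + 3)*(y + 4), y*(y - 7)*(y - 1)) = y - 1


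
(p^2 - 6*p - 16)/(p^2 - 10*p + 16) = (p + 2)/(p - 2)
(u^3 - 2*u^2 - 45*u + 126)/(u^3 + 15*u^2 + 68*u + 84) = (u^2 - 9*u + 18)/(u^2 + 8*u + 12)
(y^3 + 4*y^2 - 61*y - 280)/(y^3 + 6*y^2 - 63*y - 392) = (y + 5)/(y + 7)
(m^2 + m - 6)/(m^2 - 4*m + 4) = (m + 3)/(m - 2)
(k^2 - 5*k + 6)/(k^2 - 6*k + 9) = (k - 2)/(k - 3)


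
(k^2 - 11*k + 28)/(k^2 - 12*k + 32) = (k - 7)/(k - 8)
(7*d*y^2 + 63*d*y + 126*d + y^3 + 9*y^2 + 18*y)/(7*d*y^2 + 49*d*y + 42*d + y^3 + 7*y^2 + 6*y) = (y + 3)/(y + 1)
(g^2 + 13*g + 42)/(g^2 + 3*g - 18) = (g + 7)/(g - 3)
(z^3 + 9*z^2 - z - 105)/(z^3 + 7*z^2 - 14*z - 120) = (z^2 + 4*z - 21)/(z^2 + 2*z - 24)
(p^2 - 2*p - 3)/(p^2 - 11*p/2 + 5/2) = 2*(p^2 - 2*p - 3)/(2*p^2 - 11*p + 5)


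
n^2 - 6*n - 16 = (n - 8)*(n + 2)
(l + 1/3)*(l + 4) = l^2 + 13*l/3 + 4/3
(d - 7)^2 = d^2 - 14*d + 49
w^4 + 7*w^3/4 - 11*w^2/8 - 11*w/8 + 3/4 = (w - 3/4)*(w - 1/2)*(w + 1)*(w + 2)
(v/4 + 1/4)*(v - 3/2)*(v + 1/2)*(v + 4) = v^4/4 + v^3 - 7*v^2/16 - 31*v/16 - 3/4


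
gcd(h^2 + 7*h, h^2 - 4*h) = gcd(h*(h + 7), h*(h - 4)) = h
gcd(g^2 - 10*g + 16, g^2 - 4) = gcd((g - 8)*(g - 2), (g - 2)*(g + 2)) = g - 2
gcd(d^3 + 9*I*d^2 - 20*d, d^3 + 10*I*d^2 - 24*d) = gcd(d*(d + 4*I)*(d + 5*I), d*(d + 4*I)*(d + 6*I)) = d^2 + 4*I*d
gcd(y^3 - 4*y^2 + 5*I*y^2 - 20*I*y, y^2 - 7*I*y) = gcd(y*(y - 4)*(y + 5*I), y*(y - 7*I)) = y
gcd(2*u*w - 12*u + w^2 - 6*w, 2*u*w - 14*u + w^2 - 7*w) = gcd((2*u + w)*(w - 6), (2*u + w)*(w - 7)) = 2*u + w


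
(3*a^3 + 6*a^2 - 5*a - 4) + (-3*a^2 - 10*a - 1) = 3*a^3 + 3*a^2 - 15*a - 5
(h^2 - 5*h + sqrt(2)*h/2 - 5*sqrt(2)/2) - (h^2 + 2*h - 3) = -7*h + sqrt(2)*h/2 - 5*sqrt(2)/2 + 3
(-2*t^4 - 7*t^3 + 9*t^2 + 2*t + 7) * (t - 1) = -2*t^5 - 5*t^4 + 16*t^3 - 7*t^2 + 5*t - 7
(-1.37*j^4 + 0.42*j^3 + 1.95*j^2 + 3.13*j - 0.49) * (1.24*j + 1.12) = -1.6988*j^5 - 1.0136*j^4 + 2.8884*j^3 + 6.0652*j^2 + 2.898*j - 0.5488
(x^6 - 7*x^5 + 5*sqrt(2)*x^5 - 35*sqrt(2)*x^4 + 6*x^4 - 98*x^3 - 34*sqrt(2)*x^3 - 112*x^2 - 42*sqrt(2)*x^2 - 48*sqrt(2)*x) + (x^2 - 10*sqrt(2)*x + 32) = x^6 - 7*x^5 + 5*sqrt(2)*x^5 - 35*sqrt(2)*x^4 + 6*x^4 - 98*x^3 - 34*sqrt(2)*x^3 - 111*x^2 - 42*sqrt(2)*x^2 - 58*sqrt(2)*x + 32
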